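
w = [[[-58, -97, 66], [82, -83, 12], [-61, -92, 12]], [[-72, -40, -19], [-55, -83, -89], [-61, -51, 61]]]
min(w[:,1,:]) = -89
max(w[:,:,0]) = 82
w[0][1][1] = -83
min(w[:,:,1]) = -97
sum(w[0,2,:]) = -141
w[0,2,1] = -92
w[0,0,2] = 66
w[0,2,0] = -61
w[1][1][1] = -83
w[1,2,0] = -61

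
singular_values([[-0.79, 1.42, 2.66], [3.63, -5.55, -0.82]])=[6.99, 2.33]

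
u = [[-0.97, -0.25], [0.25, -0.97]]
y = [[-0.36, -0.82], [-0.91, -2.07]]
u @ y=[[0.58,  1.31], [0.79,  1.8]]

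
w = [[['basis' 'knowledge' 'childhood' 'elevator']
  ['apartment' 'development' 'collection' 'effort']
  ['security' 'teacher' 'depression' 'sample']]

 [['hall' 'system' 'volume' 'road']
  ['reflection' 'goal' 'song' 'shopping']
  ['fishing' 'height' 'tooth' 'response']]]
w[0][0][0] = 'basis'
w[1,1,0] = 'reflection'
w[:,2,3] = ['sample', 'response']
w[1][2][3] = 'response'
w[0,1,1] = 'development'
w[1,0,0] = 'hall'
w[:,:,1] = [['knowledge', 'development', 'teacher'], ['system', 'goal', 'height']]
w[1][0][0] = 'hall'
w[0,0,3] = 'elevator'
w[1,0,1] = 'system'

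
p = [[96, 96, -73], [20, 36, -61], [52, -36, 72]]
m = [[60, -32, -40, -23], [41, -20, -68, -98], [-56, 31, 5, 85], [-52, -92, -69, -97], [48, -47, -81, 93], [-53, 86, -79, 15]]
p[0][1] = 96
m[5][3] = 15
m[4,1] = -47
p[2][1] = -36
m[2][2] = 5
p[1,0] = 20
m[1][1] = -20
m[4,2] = -81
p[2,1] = -36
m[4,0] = 48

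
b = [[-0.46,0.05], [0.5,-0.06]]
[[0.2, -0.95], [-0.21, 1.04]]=b @ [[-0.5, 1.98], [-0.66, -0.87]]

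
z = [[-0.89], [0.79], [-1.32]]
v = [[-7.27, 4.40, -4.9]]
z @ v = [[6.47,  -3.92,  4.36], [-5.74,  3.48,  -3.87], [9.60,  -5.81,  6.47]]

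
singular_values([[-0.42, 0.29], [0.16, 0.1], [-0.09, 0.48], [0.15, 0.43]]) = [0.73, 0.46]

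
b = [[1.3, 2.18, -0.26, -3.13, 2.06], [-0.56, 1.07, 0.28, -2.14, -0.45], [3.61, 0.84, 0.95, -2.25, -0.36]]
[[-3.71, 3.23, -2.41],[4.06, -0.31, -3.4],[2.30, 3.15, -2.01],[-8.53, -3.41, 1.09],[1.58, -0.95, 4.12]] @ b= [[-15.33, -6.66, -0.42, 10.12, -8.23],[-6.82, 5.66, -4.37, -4.39, 9.73],[-6.03, 6.70, -1.63, -9.42, 4.04],[-5.24, -21.33, 2.3, 31.54, -16.43],[17.46, 5.89, 3.24, -12.18, 2.2]]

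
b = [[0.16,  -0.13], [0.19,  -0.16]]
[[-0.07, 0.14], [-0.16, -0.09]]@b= [[0.02, -0.01], [-0.04, 0.04]]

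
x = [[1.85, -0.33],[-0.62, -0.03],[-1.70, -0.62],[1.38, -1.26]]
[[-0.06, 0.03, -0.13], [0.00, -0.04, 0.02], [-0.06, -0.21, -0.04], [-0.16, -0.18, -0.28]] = x@[[-0.01, 0.05, -0.04], [0.12, 0.2, 0.18]]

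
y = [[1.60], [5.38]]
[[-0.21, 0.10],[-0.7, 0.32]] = y@[[-0.13, 0.06]]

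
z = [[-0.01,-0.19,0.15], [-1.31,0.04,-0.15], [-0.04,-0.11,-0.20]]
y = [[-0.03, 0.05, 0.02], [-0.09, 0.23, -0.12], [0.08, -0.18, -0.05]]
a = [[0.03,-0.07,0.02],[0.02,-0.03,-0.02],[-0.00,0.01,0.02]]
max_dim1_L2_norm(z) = 1.32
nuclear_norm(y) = 0.45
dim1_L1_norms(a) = [0.12, 0.07, 0.03]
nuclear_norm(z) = 1.79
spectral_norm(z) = 1.32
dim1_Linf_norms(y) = [0.05, 0.23, 0.18]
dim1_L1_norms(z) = [0.35, 1.5, 0.35]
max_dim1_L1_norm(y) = 0.44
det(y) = 0.00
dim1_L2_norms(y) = [0.06, 0.27, 0.2]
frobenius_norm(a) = 0.09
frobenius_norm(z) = 1.36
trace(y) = 0.15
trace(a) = 0.02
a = z @ y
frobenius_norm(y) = 0.35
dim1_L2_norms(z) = [0.24, 1.32, 0.23]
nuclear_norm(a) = 0.13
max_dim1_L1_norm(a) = 0.12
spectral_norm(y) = 0.33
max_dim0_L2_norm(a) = 0.08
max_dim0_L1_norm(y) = 0.46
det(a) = 0.00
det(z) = 0.07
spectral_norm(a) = 0.08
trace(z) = -0.17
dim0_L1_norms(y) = [0.2, 0.46, 0.19]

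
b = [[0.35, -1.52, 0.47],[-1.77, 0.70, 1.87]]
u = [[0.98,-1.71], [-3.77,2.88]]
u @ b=[[3.37,  -2.69,  -2.74], [-6.42,  7.75,  3.61]]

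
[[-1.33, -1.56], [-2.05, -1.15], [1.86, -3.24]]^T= [[-1.33, -2.05, 1.86], [-1.56, -1.15, -3.24]]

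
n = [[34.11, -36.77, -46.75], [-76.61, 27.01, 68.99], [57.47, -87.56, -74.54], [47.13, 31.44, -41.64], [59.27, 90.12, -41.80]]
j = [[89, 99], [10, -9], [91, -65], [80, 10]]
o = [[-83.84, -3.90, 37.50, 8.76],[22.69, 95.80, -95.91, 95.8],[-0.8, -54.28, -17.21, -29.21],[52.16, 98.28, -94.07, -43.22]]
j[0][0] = 89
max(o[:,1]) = 98.28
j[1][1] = -9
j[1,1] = -9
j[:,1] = [99, -9, -65, 10]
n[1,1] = 27.01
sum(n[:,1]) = 24.239999999999995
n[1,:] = [-76.61, 27.01, 68.99]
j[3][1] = 10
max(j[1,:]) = 10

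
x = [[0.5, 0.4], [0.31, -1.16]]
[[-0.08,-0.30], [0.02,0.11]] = x@ [[-0.11, -0.43], [-0.05, -0.21]]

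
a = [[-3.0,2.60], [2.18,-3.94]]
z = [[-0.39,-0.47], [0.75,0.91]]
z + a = [[-3.39, 2.13], [2.93, -3.03]]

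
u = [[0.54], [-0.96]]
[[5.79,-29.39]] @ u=[[31.34]]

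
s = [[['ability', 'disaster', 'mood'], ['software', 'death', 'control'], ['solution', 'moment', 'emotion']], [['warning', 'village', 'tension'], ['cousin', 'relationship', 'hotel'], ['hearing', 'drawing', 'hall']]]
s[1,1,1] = 'relationship'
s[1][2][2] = 'hall'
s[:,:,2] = [['mood', 'control', 'emotion'], ['tension', 'hotel', 'hall']]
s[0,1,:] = ['software', 'death', 'control']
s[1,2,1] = 'drawing'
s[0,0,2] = 'mood'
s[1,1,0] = 'cousin'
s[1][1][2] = 'hotel'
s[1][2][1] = 'drawing'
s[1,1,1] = 'relationship'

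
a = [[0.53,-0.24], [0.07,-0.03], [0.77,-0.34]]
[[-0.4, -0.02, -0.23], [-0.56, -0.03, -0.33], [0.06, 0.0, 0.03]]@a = [[-0.39, 0.17], [-0.55, 0.25], [0.05, -0.02]]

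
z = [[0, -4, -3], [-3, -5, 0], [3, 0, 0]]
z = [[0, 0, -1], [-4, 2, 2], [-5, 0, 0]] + [[0, -4, -2], [1, -7, -2], [8, 0, 0]]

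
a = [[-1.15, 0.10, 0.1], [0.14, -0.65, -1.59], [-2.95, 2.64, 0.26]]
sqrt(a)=[[(-0.06+1j),0.04+0.03j,(0.08-0.04j)], [-0.44+0.96j,(0.73+0.03j),-0.82-0.04j], [-1.72+0.31j,1.39+0.01j,1.23-0.01j]]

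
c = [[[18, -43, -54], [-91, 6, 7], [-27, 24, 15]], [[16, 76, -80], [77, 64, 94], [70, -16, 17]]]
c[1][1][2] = 94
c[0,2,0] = -27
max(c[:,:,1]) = 76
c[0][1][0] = -91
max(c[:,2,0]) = 70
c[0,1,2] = 7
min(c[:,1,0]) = -91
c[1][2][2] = 17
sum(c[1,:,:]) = 318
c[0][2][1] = 24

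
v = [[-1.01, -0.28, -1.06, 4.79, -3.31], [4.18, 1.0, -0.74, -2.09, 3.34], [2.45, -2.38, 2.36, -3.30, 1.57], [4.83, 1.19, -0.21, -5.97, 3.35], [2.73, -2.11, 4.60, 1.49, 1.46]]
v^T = [[-1.01, 4.18, 2.45, 4.83, 2.73], [-0.28, 1.00, -2.38, 1.19, -2.11], [-1.06, -0.74, 2.36, -0.21, 4.6], [4.79, -2.09, -3.3, -5.97, 1.49], [-3.31, 3.34, 1.57, 3.35, 1.46]]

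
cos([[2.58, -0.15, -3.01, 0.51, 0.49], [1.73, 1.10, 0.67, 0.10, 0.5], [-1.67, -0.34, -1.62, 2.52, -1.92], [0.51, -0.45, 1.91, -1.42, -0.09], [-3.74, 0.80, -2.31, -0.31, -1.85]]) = [[-1.27,0.5,1.83,0.68,-0.67],[-1.23,0.79,-0.13,-0.62,0.25],[0.03,0.52,0.08,-0.53,0.39],[-0.27,0.38,-0.10,0.05,-0.02],[1.42,-1.09,-0.84,-0.44,0.48]]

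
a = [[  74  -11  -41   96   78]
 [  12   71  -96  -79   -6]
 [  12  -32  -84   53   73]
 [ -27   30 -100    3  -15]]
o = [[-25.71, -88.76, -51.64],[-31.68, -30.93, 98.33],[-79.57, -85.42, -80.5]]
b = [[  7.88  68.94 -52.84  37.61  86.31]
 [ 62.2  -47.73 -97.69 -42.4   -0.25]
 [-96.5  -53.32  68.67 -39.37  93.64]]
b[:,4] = [86.31, -0.25, 93.64]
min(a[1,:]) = -96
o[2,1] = -85.42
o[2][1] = -85.42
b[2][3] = -39.37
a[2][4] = 73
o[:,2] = [-51.64, 98.33, -80.5]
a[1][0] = 12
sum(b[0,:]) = 147.89999999999998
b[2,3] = -39.37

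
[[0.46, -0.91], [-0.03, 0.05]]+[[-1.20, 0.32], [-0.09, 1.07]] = [[-0.74, -0.59],[-0.12, 1.12]]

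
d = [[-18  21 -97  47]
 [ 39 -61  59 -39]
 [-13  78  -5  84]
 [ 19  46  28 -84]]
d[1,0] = 39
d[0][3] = 47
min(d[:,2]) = -97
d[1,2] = 59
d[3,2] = 28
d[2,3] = 84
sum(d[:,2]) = -15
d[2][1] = 78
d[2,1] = 78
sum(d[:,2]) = -15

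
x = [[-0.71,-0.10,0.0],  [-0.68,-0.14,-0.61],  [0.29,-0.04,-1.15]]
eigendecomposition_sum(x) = [[-0.0, 0.00, -0.0],[0.00, -0.0, 0.0],[-0.00, 0.00, -0.00]] + [[-0.89, -0.11, 0.24], [-1.43, -0.17, 0.38], [-0.72, -0.09, 0.19]] + [[0.18,0.01,-0.24], [0.74,0.04,-0.99], [1.01,0.05,-1.34]]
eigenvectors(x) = [[-0.14, 0.49, 0.14], [0.99, 0.78, 0.59], [-0.07, 0.39, 0.80]]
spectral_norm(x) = 1.31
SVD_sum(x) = [[-0.02, -0.01, -0.11], [-0.1, -0.06, -0.7], [-0.15, -0.1, -1.08]] + [[-0.69,-0.09,0.11], [-0.58,-0.08,0.09], [0.44,0.06,-0.07]] + [[-0.00, 0.00, -0.0], [0.00, -0.0, 0.00], [-0.00, 0.0, -0.0]]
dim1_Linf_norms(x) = [0.71, 0.68, 1.15]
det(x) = -0.00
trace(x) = -2.00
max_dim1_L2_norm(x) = 1.19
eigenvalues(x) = [-0.0, -0.87, -1.13]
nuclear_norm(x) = 2.34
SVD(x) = [[-0.08, 0.69, 0.72],[-0.54, 0.58, -0.61],[-0.84, -0.44, 0.33]] @ diag([1.3107895770985725, 1.028703078596648, 0.000812807187275799]) @ [[0.14,0.09,0.99], [-0.98,-0.13,0.15], [-0.14,0.99,-0.07]]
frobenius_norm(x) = 1.67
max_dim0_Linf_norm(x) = 1.15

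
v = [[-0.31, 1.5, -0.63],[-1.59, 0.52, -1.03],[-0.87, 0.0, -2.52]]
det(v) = -4.54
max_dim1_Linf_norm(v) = 2.52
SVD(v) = [[-0.32, -0.83, -0.46],[-0.54, -0.24, 0.81],[-0.78, 0.50, -0.38]] @ diag([3.263202012748019, 1.4715374858314796, 0.9464618596594595]) @ [[0.50, -0.23, 0.83], [0.13, -0.93, -0.34], [-0.85, -0.28, 0.44]]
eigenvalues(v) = [(0.12+1.33j), (0.12-1.33j), (-2.56+0j)]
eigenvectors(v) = [[0.71+0.00j,(0.71-0j),0.04+0.00j],[(0.13+0.66j),0.13-0.66j,0.34+0.00j],[-0.19+0.09j,-0.19-0.09j,(0.94+0j)]]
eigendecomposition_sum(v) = [[-0.14+0.67j,(0.74-0.06j),-0.26-0.01j], [(-0.66-0.01j),0.19+0.69j,(-0.04-0.24j)], [(-0.05-0.2j),-0.19+0.12j,0.07-0.03j]] + [[(-0.14-0.67j), 0.74+0.06j, -0.26+0.01j], [(-0.66+0.01j), (0.19-0.69j), -0.04+0.24j], [(-0.05+0.2j), -0.19-0.12j, (0.07+0.03j)]] + [[-0.03+0.00j, 0.02-0.00j, (-0.11+0j)], [(-0.27+0j), 0.13-0.00j, (-0.95+0j)], [(-0.77+0j), (0.37-0j), -2.66+0.00j]]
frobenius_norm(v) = 3.70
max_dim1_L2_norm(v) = 2.67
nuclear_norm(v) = 5.68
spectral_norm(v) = 3.26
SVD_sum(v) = [[-0.52,  0.24,  -0.86], [-0.89,  0.41,  -1.48], [-1.27,  0.59,  -2.11]] + [[-0.16, 1.14, 0.42], [-0.05, 0.32, 0.12], [0.10, -0.69, -0.25]] + [[0.37, 0.12, -0.19], [-0.65, -0.21, 0.33], [0.31, 0.1, -0.16]]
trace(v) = -2.31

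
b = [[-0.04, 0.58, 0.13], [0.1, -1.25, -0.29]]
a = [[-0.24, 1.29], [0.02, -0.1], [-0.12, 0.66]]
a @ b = [[0.14,-1.75,-0.41], [-0.01,0.14,0.03], [0.07,-0.89,-0.21]]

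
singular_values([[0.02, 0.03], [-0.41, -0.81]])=[0.91, 0.0]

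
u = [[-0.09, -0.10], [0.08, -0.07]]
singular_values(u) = [0.13, 0.11]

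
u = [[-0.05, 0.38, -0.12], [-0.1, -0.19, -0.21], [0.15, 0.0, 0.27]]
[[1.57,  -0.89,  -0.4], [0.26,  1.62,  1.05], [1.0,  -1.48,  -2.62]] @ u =[[-0.05, 0.77, -0.11], [-0.02, -0.21, -0.09], [-0.30, 0.66, -0.52]]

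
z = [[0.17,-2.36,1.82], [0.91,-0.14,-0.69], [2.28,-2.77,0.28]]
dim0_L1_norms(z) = [3.36, 5.27, 2.79]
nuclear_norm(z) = 6.44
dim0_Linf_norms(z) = [2.28, 2.77, 1.82]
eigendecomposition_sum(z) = [[-0.42,0.01,0.37],[0.88,-0.02,-0.76],[1.6,-0.04,-1.39]] + [[0.0, 0.01, -0.0], [0.00, 0.01, -0.0], [0.0, 0.01, -0.00]] + [[0.59, -2.38, 1.46], [0.03, -0.12, 0.07], [0.68, -2.73, 1.67]]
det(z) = -0.02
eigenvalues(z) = [-1.84, 0.01, 2.14]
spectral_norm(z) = 4.33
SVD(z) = [[-0.6, 0.71, -0.38], [-0.08, -0.52, -0.85], [-0.8, -0.48, 0.37]] @ diag([4.328729750415878, 2.1086705998183177, 0.002655056749541485]) @ [[-0.46, 0.84, -0.29],[-0.69, -0.13, 0.72],[-0.56, -0.53, -0.63]]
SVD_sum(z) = [[1.19, -2.17, 0.75],[0.15, -0.28, 0.10],[1.59, -2.9, 1.00]] + [[-1.02, -0.19, 1.07], [0.75, 0.14, -0.79], [0.69, 0.13, -0.72]] + [[0.00, 0.00, 0.00], [0.00, 0.0, 0.00], [-0.0, -0.0, -0.00]]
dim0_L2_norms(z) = [2.46, 3.64, 1.97]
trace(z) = 0.31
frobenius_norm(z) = 4.82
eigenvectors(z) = [[0.22, -0.57, 0.66], [-0.47, -0.53, 0.03], [-0.85, -0.63, 0.75]]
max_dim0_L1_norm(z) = 5.27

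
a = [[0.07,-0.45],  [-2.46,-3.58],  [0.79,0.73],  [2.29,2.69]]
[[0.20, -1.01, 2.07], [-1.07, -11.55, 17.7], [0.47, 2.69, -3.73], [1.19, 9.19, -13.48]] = a@[[0.87, 1.16, -0.4], [-0.3, 2.43, -4.67]]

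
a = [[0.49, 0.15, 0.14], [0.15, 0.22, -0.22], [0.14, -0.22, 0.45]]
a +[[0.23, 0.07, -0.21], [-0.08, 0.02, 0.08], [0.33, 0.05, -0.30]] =[[0.72, 0.22, -0.07], [0.07, 0.24, -0.14], [0.47, -0.17, 0.15]]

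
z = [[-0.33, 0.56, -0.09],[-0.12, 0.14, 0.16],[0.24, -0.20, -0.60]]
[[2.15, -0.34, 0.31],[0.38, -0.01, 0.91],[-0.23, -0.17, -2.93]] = z@[[0.2,2.59,-6.15], [3.83,1.08,-2.55], [-0.81,0.96,3.28]]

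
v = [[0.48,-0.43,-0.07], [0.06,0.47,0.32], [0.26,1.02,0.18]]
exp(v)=[[1.57, -0.77, -0.2], [0.16, 1.81, 0.46], [0.43, 1.40, 1.4]]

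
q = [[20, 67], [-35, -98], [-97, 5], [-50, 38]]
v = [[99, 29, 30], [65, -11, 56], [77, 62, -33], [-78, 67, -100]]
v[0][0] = 99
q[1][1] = -98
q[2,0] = -97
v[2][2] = -33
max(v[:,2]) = 56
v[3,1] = 67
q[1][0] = -35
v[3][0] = -78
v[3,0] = -78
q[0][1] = 67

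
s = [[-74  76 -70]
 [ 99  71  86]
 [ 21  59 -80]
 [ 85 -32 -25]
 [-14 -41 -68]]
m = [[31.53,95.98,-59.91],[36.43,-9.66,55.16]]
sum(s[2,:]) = 0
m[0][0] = 31.53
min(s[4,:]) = -68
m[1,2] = 55.16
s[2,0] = 21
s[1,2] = 86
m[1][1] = -9.66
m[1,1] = -9.66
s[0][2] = -70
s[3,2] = -25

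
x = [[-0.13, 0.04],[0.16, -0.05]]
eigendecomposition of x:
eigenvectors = [[-0.63, -0.30], [0.78, -0.96]]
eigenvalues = [-0.18, -0.0]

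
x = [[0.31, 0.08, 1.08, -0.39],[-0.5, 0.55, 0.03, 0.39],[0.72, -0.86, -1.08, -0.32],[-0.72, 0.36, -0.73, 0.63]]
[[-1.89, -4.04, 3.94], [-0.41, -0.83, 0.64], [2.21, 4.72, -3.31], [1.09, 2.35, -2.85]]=x@ [[-0.18, 1.03, 4.15], [-1.5, -3.8, 5.48], [-1.25, -2.05, 1.73], [0.94, 4.71, -0.90]]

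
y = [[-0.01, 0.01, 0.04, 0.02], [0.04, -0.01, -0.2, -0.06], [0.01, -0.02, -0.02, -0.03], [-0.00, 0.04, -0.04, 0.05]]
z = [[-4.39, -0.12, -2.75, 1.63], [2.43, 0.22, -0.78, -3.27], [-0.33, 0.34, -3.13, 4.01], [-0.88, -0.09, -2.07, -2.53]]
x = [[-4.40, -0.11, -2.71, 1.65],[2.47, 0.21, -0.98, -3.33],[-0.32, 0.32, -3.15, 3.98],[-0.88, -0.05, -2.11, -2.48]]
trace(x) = -9.82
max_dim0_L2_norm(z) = 5.99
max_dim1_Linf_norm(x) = 4.4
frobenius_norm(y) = 0.23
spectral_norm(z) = 7.31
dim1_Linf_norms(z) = [4.39, 3.27, 4.01, 2.53]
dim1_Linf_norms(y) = [0.04, 0.2, 0.03, 0.05]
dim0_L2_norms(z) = [5.1, 0.43, 4.72, 5.99]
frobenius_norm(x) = 9.22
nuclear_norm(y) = 0.30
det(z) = -9.64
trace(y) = 0.01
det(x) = -6.72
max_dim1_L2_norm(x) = 5.43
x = z + y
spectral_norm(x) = 7.29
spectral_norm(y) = 0.22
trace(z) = -9.83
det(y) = -0.00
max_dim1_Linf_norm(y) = 0.2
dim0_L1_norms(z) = [8.03, 0.77, 8.73, 11.44]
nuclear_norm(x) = 15.25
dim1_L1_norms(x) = [8.87, 6.99, 7.77, 5.52]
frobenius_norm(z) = 9.18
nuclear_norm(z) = 15.17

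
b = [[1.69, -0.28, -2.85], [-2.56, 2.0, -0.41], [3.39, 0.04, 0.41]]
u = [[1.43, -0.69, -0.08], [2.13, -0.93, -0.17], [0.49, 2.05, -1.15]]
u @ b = [[3.91,-1.78,-3.83], [5.40,-2.46,-5.76], [-8.32,3.92,-2.71]]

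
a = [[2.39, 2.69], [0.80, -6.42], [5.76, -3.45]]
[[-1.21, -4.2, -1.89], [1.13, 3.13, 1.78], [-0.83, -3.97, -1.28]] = a @ [[-0.27,-1.06,-0.42], [-0.21,-0.62,-0.33]]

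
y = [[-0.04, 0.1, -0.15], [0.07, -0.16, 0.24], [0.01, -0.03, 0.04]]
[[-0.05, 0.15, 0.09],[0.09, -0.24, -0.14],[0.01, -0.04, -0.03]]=y @[[0.92, 0.24, -0.32], [0.27, 0.21, 0.94], [0.29, -0.95, 0.13]]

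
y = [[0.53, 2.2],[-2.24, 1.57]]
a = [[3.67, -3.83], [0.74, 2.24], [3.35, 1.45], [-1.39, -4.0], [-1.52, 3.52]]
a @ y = [[10.52, 2.06],[-4.63, 5.14],[-1.47, 9.65],[8.22, -9.34],[-8.69, 2.18]]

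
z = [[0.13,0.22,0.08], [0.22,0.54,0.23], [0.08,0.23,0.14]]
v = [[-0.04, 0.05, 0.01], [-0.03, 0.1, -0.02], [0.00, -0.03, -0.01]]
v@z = [[0.01,0.02,0.01],[0.02,0.04,0.02],[-0.01,-0.02,-0.01]]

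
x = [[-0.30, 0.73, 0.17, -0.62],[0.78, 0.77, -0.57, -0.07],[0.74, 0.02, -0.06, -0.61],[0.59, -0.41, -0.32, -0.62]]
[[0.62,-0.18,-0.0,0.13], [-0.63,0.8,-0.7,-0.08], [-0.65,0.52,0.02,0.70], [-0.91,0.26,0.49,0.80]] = x @ [[-0.76, 0.86, -0.52, 0.31],[0.46, 0.25, -0.69, -0.4],[0.67, 0.08, -0.34, 0.12],[0.10, 0.19, -0.65, -0.79]]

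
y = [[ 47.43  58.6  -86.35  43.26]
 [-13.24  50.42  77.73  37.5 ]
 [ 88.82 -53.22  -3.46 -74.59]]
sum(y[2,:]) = -42.45000000000001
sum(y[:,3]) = 6.1699999999999875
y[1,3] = 37.5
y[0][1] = 58.6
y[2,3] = -74.59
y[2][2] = -3.46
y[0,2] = -86.35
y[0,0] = 47.43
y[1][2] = 77.73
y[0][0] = 47.43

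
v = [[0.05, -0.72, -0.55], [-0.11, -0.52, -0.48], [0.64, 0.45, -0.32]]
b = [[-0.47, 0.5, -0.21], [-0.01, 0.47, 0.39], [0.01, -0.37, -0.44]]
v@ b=[[-0.02, -0.11, -0.05],  [0.05, -0.12, 0.03],  [-0.31, 0.65, 0.18]]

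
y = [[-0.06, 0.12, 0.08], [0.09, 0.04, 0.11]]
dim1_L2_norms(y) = [0.16, 0.15]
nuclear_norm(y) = 0.30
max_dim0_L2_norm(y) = 0.14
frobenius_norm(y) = 0.21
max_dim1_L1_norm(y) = 0.26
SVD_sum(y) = [[0.01,0.09,0.10], [0.01,0.08,0.09]] + [[-0.07, 0.03, -0.02],[0.08, -0.04, 0.02]]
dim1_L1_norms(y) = [0.26, 0.24]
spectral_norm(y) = 0.18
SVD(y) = [[-0.76, -0.65], [-0.65, 0.76]] @ diag([0.17720724953814707, 0.1216453480866608]) @ [[-0.07, -0.66, -0.75],[0.88, -0.39, 0.26]]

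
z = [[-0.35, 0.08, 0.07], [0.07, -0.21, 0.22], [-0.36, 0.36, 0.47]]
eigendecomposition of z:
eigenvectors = [[-0.10,0.46,0.45], [-0.29,-0.74,0.87], [-0.95,0.49,-0.22]]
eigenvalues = [0.54, -0.4, -0.23]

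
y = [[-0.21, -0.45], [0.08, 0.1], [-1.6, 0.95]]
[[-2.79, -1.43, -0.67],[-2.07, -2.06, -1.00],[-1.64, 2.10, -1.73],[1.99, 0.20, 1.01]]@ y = [[1.54, 0.48],[1.87, -0.22],[3.28, -0.70],[-2.02, 0.08]]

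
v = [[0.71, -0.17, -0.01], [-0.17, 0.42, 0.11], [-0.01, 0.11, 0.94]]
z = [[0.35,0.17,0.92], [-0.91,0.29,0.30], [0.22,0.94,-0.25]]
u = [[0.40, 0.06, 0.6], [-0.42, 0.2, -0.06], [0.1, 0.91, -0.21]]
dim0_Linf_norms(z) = [0.91, 0.94, 0.92]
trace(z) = 0.39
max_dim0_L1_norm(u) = 1.17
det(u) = -0.24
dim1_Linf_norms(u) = [0.6, 0.42, 0.91]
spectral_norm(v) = 0.97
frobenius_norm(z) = 1.73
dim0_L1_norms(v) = [0.89, 0.7, 1.06]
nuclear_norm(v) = 2.07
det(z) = -1.00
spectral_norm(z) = 1.00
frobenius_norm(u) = 1.28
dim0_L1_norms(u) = [0.92, 1.17, 0.87]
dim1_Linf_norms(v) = [0.71, 0.42, 0.94]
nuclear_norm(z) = 3.00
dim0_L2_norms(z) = [1.0, 1.0, 1.0]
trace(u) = 0.39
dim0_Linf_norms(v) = [0.71, 0.42, 0.94]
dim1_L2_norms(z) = [1.0, 1.0, 1.0]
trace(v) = 2.07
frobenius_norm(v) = 1.28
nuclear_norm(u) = 2.06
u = v @ z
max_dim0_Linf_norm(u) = 0.91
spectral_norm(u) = 0.96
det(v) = 0.24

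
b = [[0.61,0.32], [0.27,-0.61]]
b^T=[[0.61, 0.27],  [0.32, -0.61]]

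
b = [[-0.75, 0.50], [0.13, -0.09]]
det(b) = 0.00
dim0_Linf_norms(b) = [0.75, 0.5]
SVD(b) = [[-0.98, 0.17], [0.17, 0.98]] @ diag([0.915146183539512, 0.002731803994779004]) @ [[0.83, -0.56], [-0.56, -0.83]]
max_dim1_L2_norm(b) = 0.9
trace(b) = -0.84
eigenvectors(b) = [[-0.99,-0.56], [0.17,-0.83]]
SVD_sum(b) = [[-0.75, 0.50], [0.13, -0.09]] + [[-0.0, -0.00], [-0.0, -0.0]]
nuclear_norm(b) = 0.92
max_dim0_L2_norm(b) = 0.76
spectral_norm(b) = 0.92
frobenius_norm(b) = 0.92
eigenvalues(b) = [-0.84, -0.0]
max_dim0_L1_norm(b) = 0.88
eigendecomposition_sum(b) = [[-0.75, 0.5], [0.13, -0.09]] + [[-0.0, -0.00], [-0.0, -0.0]]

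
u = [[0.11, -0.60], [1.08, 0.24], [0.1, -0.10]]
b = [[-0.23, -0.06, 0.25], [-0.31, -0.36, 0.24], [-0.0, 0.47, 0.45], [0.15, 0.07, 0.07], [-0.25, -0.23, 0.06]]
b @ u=[[-0.07,0.10], [-0.4,0.08], [0.55,0.07], [0.1,-0.08], [-0.27,0.09]]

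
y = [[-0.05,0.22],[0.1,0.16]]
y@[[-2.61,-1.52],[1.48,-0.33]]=[[0.46,0.00], [-0.02,-0.20]]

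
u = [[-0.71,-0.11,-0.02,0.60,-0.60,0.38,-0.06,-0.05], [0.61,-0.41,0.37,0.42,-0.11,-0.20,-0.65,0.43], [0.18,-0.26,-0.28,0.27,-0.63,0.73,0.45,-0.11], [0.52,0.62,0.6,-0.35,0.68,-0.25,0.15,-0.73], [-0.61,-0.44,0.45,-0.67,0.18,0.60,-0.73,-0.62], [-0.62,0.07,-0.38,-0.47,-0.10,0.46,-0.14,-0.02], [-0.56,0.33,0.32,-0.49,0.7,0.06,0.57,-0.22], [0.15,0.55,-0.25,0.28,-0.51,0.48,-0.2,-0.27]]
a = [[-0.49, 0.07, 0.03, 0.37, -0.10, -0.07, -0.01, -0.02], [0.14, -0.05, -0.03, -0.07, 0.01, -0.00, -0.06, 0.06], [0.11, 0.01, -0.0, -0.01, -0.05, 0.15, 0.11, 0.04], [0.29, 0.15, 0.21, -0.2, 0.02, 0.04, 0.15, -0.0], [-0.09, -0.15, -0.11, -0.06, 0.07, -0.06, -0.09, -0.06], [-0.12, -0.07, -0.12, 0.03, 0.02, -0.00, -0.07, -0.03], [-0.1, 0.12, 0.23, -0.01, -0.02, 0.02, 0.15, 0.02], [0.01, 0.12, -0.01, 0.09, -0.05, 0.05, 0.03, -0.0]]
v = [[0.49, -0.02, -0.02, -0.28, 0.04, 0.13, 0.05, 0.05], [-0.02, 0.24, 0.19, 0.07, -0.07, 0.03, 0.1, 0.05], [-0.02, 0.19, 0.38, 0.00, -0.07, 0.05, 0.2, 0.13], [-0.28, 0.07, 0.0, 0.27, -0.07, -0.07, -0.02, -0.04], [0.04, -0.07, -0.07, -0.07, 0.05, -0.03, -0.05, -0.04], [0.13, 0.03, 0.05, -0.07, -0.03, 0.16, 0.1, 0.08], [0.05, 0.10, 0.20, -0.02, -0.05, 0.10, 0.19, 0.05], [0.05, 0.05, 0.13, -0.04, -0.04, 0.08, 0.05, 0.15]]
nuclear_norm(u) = 8.47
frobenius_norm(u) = 3.57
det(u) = -0.02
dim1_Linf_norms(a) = [0.49, 0.14, 0.15, 0.29, 0.15, 0.12, 0.23, 0.12]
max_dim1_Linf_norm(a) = 0.49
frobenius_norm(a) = 0.97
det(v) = 0.00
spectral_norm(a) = 0.77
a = u @ v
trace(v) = 1.93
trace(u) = -0.81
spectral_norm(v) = 0.76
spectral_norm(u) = 2.12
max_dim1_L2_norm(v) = 0.59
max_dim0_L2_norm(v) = 0.59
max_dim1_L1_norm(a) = 1.16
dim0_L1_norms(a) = [1.35, 0.74, 0.74, 0.84, 0.34, 0.39, 0.67, 0.23]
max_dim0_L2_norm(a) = 0.62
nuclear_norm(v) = 1.93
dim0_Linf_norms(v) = [0.49, 0.24, 0.38, 0.28, 0.07, 0.16, 0.2, 0.15]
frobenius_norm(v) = 1.06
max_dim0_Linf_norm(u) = 0.73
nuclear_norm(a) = 1.80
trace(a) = -0.52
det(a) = 0.00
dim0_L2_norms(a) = [0.62, 0.29, 0.35, 0.44, 0.15, 0.19, 0.27, 0.1]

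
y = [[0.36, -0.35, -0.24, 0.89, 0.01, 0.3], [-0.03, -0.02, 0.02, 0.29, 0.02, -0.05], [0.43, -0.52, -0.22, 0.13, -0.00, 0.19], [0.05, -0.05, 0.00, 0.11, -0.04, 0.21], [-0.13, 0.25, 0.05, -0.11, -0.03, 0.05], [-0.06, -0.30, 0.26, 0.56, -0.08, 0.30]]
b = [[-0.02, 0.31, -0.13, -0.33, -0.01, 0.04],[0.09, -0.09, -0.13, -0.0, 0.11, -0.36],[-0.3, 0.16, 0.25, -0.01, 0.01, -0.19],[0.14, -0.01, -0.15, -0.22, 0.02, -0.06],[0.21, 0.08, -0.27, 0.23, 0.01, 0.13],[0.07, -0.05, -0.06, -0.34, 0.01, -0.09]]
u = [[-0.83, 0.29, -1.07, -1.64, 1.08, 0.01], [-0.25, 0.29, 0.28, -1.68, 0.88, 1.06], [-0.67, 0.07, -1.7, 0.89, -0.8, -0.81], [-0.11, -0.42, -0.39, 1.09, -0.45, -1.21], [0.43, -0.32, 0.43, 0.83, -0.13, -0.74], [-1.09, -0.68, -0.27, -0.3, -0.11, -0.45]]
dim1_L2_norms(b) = [0.47, 0.42, 0.46, 0.31, 0.44, 0.37]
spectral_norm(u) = 3.73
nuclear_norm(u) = 8.44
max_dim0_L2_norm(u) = 2.88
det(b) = 0.00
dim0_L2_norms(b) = [0.41, 0.37, 0.44, 0.57, 0.11, 0.44]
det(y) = -0.00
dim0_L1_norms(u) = [3.38, 2.07, 4.14, 6.43, 3.45, 4.28]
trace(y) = 0.50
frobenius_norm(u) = 4.81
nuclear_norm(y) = 2.66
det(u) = 0.00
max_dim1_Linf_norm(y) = 0.89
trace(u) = -1.73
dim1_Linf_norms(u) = [1.64, 1.68, 1.7, 1.21, 0.83, 1.09]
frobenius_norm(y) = 1.60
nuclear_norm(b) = 1.99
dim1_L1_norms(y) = [2.15, 0.43, 1.49, 0.46, 0.62, 1.56]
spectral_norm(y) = 1.40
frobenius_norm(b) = 1.02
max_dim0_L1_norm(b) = 1.13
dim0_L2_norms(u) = [1.61, 0.96, 2.13, 2.88, 1.68, 2.0]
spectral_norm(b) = 0.61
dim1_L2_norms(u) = [2.4, 2.22, 2.33, 1.79, 1.31, 1.42]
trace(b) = -0.16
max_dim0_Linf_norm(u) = 1.7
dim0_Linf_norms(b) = [0.3, 0.31, 0.27, 0.34, 0.11, 0.36]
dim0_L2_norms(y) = [0.58, 0.74, 0.42, 1.11, 0.1, 0.51]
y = u @ b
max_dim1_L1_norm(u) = 4.94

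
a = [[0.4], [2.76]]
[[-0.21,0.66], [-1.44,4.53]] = a@[[-0.52, 1.64]]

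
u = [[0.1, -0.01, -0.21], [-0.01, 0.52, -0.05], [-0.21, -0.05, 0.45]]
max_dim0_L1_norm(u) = 0.71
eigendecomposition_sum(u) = [[-0.00, -0.0, -0.00], [-0.0, -0.0, -0.00], [-0.0, -0.0, -0.00]] + [[0.04, -0.12, -0.07], [-0.12, 0.32, 0.20], [-0.07, 0.20, 0.13]] + [[0.06, 0.11, -0.14], [0.11, 0.20, -0.25], [-0.14, -0.25, 0.32]]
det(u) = -0.00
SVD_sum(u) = [[0.06,0.11,-0.14], [0.11,0.20,-0.25], [-0.14,-0.25,0.32]] + [[0.04, -0.12, -0.07], [-0.12, 0.32, 0.20], [-0.07, 0.20, 0.13]] + [[-0.00, -0.00, -0.0],[-0.00, -0.0, -0.0],[-0.0, -0.0, -0.0]]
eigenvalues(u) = [-0.0, 0.49, 0.58]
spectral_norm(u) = 0.58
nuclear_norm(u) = 1.07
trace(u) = 1.07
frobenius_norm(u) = 0.76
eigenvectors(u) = [[0.9, 0.29, -0.32], [0.06, -0.81, -0.59], [0.43, -0.51, 0.75]]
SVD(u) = [[-0.32, 0.29, 0.9], [-0.59, -0.81, 0.06], [0.75, -0.51, 0.43]] @ diag([0.5781393276033029, 0.4919907529186483, 0.0001300805219513189]) @ [[-0.32, -0.59, 0.75], [0.29, -0.81, -0.51], [-0.9, -0.06, -0.43]]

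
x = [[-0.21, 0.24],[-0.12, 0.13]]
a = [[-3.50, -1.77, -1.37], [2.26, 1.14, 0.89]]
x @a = [[1.28, 0.65, 0.5], [0.71, 0.36, 0.28]]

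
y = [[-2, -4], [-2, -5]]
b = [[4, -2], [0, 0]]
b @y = [[-4, -6], [0, 0]]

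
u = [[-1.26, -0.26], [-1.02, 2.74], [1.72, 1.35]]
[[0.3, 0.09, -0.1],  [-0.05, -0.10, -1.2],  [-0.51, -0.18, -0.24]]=u @ [[-0.22, -0.06, 0.16], [-0.10, -0.06, -0.38]]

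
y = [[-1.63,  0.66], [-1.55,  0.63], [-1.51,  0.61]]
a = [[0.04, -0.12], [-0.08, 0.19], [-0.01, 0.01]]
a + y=[[-1.59, 0.54], [-1.63, 0.82], [-1.52, 0.62]]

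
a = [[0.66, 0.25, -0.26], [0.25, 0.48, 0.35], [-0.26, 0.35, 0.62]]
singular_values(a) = [0.93, 0.83, 0.0]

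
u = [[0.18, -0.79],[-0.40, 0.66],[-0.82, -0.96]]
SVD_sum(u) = [[-0.21,-0.67], [0.15,0.49], [-0.34,-1.11]] + [[0.39, -0.12], [-0.55, 0.17], [-0.48, 0.15]]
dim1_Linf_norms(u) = [0.79, 0.66, 0.96]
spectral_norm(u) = 1.45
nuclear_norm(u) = 2.31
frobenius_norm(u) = 1.69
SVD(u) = [[0.48, 0.47], [-0.35, -0.67], [0.80, -0.58]] @ diag([1.448765962924463, 0.8643941142045992]) @ [[-0.29, -0.96], [0.96, -0.29]]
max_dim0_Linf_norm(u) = 0.96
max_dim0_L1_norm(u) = 2.41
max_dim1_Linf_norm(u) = 0.96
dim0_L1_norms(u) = [1.4, 2.41]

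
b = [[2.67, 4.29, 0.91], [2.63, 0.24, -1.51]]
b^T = [[2.67, 2.63],[4.29, 0.24],[0.91, -1.51]]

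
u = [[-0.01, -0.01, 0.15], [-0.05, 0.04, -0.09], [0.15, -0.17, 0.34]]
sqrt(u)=[[0.07+0.23j, (-0.08-0.11j), 0.18-0.11j], [-0.05+0.05j, (0.06+0.08j), -0.14+0.01j], [0.20-0.07j, (-0.23+0.08j), (0.53+0.04j)]]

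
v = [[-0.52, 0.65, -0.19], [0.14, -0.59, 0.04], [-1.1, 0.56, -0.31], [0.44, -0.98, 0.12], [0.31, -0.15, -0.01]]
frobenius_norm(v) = 2.00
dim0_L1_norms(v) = [2.51, 2.93, 0.67]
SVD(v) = [[-0.45, -0.08, 0.39], [0.28, 0.47, 0.08], [-0.63, 0.68, 0.11], [0.54, 0.54, 0.14], [0.17, -0.17, 0.90]] @ diag([1.8907231099571786, 0.6480968683932563, 0.10117593909972969]) @ [[0.67,-0.72,0.19], [-0.70,-0.69,-0.17], [0.25,-0.02,-0.97]]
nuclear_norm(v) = 2.64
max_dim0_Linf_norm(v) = 1.1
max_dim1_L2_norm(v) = 1.27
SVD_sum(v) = [[-0.57, 0.62, -0.16], [0.35, -0.38, 0.1], [-0.79, 0.86, -0.22], [0.68, -0.74, 0.19], [0.21, -0.23, 0.06]] + [[0.04, 0.04, 0.01], [-0.21, -0.21, -0.05], [-0.31, -0.3, -0.07], [-0.24, -0.24, -0.06], [0.08, 0.08, 0.02]] + [[0.01,  -0.00,  -0.04], [0.00,  -0.00,  -0.01], [0.0,  -0.00,  -0.01], [0.00,  -0.00,  -0.01], [0.02,  -0.00,  -0.09]]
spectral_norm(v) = 1.89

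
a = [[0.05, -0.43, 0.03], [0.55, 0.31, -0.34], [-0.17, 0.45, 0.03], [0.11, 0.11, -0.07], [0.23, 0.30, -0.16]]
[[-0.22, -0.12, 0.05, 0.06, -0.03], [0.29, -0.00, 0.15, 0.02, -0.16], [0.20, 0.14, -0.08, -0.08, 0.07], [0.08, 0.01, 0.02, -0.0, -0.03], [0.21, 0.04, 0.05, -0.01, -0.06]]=a @ [[0.13, -0.18, 0.18, 0.02, -0.04], [0.51, 0.25, -0.1, -0.15, 0.10], [-0.17, -0.05, -0.23, -0.17, 0.49]]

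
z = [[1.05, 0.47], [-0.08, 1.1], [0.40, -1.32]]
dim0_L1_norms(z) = [1.53, 2.89]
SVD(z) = [[-0.23, 0.96],[-0.62, -0.01],[0.75, 0.28]] @ diag([1.783577147626672, 1.1229659649623873]) @ [[0.06,-1.0], [1.0,0.06]]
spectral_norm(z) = 1.78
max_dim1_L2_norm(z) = 1.38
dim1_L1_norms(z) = [1.52, 1.18, 1.72]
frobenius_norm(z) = 2.11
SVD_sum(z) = [[-0.03, 0.40], [-0.07, 1.1], [0.09, -1.34]] + [[1.08, 0.07], [-0.01, -0.0], [0.31, 0.02]]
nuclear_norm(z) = 2.91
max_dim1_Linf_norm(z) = 1.32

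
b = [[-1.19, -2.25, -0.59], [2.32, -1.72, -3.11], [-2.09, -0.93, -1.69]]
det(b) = -20.07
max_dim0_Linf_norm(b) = 3.11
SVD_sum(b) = [[0.34, -0.86, -1.17], [0.9, -2.29, -3.1], [0.32, -0.80, -1.09]] + [[-1.78, -0.63, -0.05], [1.44, 0.51, 0.04], [-2.19, -0.78, -0.06]] + [[0.25, -0.75, 0.63], [-0.02, 0.06, -0.05], [-0.22, 0.65, -0.54]]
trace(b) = -4.60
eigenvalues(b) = [(-0.37+2.25j), (-0.37-2.25j), (-3.86+0j)]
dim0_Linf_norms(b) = [2.32, 2.25, 3.11]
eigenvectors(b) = [[-0.16+0.53j, -0.16-0.53j, 0.54+0.00j], [0.70+0.00j, (0.7-0j), 0.45+0.00j], [-0.43-0.11j, (-0.43+0.11j), (0.71+0j)]]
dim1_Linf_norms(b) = [2.25, 3.11, 2.09]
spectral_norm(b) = 4.45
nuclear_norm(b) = 9.16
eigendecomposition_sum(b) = [[(-0.4+0.97j), (-0.52-0.45j), (0.63-0.45j)], [(1.32+0.12j), -0.35+0.79j, -0.78-0.59j], [-0.79-0.28j, (0.34-0.43j), 0.38+0.49j]] + [[-0.40-0.97j, -0.52+0.45j, 0.63+0.45j], [(1.32-0.12j), -0.35-0.79j, (-0.78+0.59j)], [-0.79+0.28j, 0.34+0.43j, 0.38-0.49j]] + [[-0.39+0.00j, -1.22-0.00j, (-1.85-0j)], [(-0.33+0j), (-1.02-0j), -1.55-0.00j], [-0.52+0.00j, (-1.61-0j), -2.45-0.00j]]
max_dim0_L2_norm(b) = 3.59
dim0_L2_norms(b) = [3.34, 2.98, 3.59]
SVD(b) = [[0.33, -0.56, -0.76], [0.89, 0.45, 0.06], [0.31, -0.69, 0.65]] @ diag([4.452443077115098, 3.362668833945659, 1.340488328282037]) @ [[0.23, -0.58, -0.78], [0.94, 0.34, 0.03], [-0.25, 0.74, -0.62]]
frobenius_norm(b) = 5.74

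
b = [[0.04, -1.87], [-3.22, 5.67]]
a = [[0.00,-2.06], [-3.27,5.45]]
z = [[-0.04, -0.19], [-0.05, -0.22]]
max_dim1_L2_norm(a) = 6.36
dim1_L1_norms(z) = [0.23, 0.27]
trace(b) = 5.71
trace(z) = -0.26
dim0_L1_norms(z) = [0.09, 0.41]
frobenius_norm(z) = 0.30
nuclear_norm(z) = 0.30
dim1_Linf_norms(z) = [0.19, 0.22]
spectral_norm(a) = 6.60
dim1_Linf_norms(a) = [2.06, 5.45]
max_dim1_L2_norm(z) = 0.23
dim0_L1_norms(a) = [3.27, 7.51]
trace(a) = 5.45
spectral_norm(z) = 0.30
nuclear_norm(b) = 7.59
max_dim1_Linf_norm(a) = 5.45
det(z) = -0.00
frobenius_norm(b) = 6.78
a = b + z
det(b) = -5.79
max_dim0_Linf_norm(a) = 5.45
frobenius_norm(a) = 6.68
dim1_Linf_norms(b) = [1.87, 5.67]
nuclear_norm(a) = 7.62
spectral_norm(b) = 6.73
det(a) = -6.74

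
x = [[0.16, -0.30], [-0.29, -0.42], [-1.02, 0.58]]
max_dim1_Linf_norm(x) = 1.02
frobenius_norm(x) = 1.32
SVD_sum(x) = [[0.25, -0.15], [-0.03, 0.02], [-1.0, 0.61]] + [[-0.09, -0.15], [-0.26, -0.44], [-0.02, -0.03]]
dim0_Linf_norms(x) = [1.02, 0.58]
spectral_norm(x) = 1.21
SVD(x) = [[-0.24, -0.32], [0.03, -0.94], [0.97, -0.05]] @ diag([1.2091786514157556, 0.539246686554841]) @ [[-0.86, 0.52], [0.52, 0.86]]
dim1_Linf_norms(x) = [0.3, 0.42, 1.02]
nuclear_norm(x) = 1.75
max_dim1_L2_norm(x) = 1.17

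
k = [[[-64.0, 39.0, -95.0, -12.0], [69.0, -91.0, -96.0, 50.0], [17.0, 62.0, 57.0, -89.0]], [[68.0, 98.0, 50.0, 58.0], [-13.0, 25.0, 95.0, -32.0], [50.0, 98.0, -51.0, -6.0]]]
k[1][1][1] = 25.0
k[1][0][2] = 50.0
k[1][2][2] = -51.0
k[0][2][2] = 57.0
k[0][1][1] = -91.0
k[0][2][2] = 57.0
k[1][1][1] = 25.0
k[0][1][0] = 69.0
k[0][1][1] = -91.0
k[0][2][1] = 62.0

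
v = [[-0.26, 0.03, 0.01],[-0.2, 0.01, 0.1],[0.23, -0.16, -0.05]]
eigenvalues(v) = [(-0.23+0j), (-0.03+0.11j), (-0.03-0.11j)]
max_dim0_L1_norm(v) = 0.69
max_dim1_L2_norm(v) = 0.28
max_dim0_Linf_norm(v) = 0.26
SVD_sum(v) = [[-0.24, 0.07, 0.05], [-0.20, 0.06, 0.04], [0.25, -0.08, -0.06]] + [[-0.01, -0.04, 0.01], [-0.02, -0.06, 0.01], [-0.02, -0.08, 0.02]] + [[-0.01, -0.01, -0.05],[0.01, 0.01, 0.05],[-0.00, -0.0, -0.01]]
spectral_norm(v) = 0.43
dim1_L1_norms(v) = [0.3, 0.31, 0.44]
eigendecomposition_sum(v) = [[(-0.27+0j),  0.03-0.00j,  (-0+0j)], [-0.26+0.00j,  0.03-0.00j,  (-0+0j)], [(0.11-0j),  (-0.01+0j),  0.00-0.00j]] + [[0.00-0.01j, (-0+0.01j), (0.01+0j)], [0.03-0.06j, -0.01+0.07j, (0.05+0.01j)], [(0.06+0.05j), -0.07-0.02j, (-0.03+0.06j)]] + [[0.00+0.01j, -0.00-0.01j, 0.01-0.00j],[0.03+0.06j, (-0.01-0.07j), (0.05-0.01j)],[(0.06-0.05j), (-0.07+0.02j), -0.03-0.06j]]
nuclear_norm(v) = 0.61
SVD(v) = [[-0.59, 0.36, -0.72], [-0.49, 0.54, 0.68], [0.64, 0.76, -0.14]] @ diag([0.4271601573246282, 0.11056017726501664, 0.07078592513718415]) @ [[0.93, -0.29, -0.2], [-0.26, -0.95, 0.18], [0.25, 0.12, 0.96]]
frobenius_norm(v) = 0.45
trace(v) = -0.30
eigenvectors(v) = [[(-0.69+0j), 0.02+0.08j, 0.02-0.08j], [(-0.67+0j), 0.11+0.65j, 0.11-0.65j], [(0.27+0j), (-0.75+0j), -0.75-0.00j]]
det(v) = -0.00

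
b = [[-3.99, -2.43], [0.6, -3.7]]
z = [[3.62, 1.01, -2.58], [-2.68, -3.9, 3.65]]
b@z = [[-7.93, 5.45, 1.42], [12.09, 15.04, -15.05]]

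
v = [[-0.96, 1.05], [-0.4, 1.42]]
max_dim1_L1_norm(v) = 2.01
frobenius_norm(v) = 2.05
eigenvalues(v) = [-0.77, 1.23]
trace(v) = 0.46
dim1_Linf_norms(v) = [1.05, 1.42]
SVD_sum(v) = [[-0.66, 1.21], [-0.69, 1.26]] + [[-0.3, -0.16], [0.29, 0.16]]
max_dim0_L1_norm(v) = 2.47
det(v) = -0.94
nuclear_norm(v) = 2.47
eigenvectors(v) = [[-0.98, -0.43], [-0.18, -0.90]]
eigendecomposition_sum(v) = [[-0.84, 0.4], [-0.15, 0.07]] + [[-0.12,0.65], [-0.25,1.35]]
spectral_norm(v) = 1.99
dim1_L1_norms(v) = [2.01, 1.82]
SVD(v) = [[-0.69, -0.72], [-0.72, 0.69]] @ diag([1.9941904912863582, 0.47297387291802084]) @ [[0.48,-0.88], [0.88,0.48]]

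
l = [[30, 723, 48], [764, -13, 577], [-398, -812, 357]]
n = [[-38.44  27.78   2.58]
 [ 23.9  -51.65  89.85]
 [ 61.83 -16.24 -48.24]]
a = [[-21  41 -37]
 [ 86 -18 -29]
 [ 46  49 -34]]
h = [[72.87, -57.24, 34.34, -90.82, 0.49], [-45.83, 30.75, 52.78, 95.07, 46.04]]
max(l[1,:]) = 764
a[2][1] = 49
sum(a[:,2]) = -100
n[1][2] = 89.85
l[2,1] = -812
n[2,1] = -16.24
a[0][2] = -37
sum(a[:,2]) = -100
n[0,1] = 27.78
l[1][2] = 577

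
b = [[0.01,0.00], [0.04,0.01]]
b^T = [[0.01, 0.04], [0.0, 0.01]]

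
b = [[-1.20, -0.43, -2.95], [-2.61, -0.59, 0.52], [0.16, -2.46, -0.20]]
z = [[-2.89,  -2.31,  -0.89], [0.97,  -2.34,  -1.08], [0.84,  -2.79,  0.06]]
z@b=[[9.35, 4.8, 7.5], [4.77, 3.62, -3.86], [6.28, 1.14, -3.94]]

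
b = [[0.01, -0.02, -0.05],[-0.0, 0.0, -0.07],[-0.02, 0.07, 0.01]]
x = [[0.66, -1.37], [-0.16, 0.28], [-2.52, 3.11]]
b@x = [[0.14, -0.17], [0.18, -0.22], [-0.05, 0.08]]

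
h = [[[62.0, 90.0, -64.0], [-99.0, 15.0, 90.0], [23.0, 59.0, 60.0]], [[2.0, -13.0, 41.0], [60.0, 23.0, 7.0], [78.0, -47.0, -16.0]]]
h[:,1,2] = [90.0, 7.0]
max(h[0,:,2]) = 90.0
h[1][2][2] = -16.0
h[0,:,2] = [-64.0, 90.0, 60.0]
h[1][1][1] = 23.0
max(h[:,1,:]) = 90.0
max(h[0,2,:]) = 60.0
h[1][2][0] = 78.0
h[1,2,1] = -47.0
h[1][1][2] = 7.0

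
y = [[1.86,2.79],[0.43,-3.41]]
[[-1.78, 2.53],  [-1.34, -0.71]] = y@[[-1.3, 0.88], [0.23, 0.32]]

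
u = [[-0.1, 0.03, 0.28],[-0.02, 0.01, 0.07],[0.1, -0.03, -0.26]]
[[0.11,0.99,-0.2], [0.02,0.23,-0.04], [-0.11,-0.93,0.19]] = u @ [[-1.53, -2.04, 1.06], [-0.23, -1.38, 0.41], [-0.14, 2.95, -0.37]]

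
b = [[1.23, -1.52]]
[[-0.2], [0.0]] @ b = [[-0.25, 0.3],  [0.00, 0.0]]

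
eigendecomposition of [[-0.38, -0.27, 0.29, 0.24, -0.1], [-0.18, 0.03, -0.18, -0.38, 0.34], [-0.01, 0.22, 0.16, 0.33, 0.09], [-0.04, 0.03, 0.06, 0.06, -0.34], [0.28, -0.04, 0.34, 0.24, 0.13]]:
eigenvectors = [[-0.86+0.00j, 0.37-0.05j, (0.37+0.05j), (0.18+0j), (-0.16+0j)],[(-0.38+0j), -0.61+0.00j, (-0.61-0j), (0.12+0j), (0.63+0j)],[0j, 0.13+0.07j, 0.13-0.07j, 0.64+0.00j, (0.59+0j)],[0.14+0.00j, (0.26+0.32j), 0.26-0.32j, (-0.64+0j), (-0.3+0j)],[(0.3+0j), 0.26-0.47j, 0.26+0.47j, -0.35+0.00j, (0.38+0j)]]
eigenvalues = [(-0.5+0j), (0.2+0.47j), (0.2-0.47j), (-0.18+0j), (0.29+0j)]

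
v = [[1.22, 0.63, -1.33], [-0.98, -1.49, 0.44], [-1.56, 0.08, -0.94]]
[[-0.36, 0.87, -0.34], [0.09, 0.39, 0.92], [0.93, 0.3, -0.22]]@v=[[-0.76, -1.55, 1.18], [-1.71, -0.45, -0.81], [1.18, 0.12, -0.9]]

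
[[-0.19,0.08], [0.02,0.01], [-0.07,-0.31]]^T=[[-0.19, 0.02, -0.07], [0.08, 0.01, -0.31]]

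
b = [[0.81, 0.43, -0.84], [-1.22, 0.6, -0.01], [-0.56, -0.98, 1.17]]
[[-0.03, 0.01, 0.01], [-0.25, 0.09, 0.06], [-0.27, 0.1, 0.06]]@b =[[-0.04, -0.02, 0.04],[-0.35, -0.11, 0.28],[-0.37, -0.11, 0.30]]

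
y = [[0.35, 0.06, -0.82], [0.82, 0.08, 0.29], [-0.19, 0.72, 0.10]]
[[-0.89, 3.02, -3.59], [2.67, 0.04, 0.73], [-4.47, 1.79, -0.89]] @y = [[2.85, -2.4, 1.25],[0.83, 0.69, -2.10],[0.07, -0.77, 4.10]]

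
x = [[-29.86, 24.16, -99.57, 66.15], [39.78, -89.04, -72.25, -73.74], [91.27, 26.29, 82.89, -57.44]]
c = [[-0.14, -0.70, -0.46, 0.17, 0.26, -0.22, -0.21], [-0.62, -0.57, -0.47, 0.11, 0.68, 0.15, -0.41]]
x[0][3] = 66.15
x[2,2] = 82.89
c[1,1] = -0.569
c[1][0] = -0.619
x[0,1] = 24.16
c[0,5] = -0.222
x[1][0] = 39.78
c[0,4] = 0.257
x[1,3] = -73.74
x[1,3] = -73.74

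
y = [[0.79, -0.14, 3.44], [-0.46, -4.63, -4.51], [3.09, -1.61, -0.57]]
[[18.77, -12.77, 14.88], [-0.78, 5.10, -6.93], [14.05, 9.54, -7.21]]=y@[[3.00, 3.76, -2.98], [-4.59, 2.87, -2.97], [4.58, -4.46, 4.89]]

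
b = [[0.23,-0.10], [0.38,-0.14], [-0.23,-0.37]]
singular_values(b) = [0.5, 0.41]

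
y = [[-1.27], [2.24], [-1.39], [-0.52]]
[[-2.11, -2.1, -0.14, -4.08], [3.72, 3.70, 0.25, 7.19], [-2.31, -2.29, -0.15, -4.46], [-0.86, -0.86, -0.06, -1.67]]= y@[[1.66,1.65,0.11,3.21]]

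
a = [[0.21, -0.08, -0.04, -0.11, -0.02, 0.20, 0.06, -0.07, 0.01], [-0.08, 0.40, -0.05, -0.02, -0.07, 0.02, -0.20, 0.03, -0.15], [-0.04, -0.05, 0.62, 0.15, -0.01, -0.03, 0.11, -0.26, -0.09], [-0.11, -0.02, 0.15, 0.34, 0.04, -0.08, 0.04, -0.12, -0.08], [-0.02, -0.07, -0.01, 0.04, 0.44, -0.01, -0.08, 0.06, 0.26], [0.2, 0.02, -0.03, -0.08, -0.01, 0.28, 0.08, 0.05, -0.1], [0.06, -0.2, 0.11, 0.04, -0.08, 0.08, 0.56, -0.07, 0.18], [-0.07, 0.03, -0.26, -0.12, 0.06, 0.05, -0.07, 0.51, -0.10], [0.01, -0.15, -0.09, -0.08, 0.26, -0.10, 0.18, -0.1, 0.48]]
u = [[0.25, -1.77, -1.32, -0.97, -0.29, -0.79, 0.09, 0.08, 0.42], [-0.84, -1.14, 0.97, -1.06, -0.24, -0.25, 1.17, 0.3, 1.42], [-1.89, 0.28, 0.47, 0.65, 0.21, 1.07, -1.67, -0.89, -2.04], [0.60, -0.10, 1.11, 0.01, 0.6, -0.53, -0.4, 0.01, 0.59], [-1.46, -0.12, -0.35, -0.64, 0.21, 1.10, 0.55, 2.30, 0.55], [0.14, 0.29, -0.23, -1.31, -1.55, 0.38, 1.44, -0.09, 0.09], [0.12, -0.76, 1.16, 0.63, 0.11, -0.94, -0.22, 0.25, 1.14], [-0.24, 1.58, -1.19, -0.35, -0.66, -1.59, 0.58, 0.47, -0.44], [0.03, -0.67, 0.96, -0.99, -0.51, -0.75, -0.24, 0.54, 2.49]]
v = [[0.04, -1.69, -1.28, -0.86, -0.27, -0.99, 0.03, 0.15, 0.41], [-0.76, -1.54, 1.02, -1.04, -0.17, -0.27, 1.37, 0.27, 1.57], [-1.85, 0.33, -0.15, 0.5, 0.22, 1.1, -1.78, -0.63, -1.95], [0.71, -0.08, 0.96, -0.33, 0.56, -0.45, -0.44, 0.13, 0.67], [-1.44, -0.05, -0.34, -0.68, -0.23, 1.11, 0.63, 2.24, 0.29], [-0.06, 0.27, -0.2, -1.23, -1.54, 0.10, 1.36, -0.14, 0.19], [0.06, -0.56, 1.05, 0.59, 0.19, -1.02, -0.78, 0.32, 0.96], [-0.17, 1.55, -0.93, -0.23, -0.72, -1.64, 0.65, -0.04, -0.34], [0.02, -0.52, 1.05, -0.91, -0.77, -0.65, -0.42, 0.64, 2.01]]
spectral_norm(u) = 5.21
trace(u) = 2.92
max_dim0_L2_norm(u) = 3.83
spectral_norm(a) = 1.00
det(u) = 266.78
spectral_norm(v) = 5.07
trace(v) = -0.92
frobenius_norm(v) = 8.12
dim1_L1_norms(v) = [5.72, 8.01, 8.51, 4.33, 7.01, 5.09, 5.53, 6.27, 6.99]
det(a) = -0.00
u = v + a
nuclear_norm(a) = 3.86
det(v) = 192.02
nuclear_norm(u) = 21.21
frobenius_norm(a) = 1.62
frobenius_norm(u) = 8.30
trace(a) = 3.84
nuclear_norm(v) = 20.79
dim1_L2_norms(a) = [0.34, 0.49, 0.71, 0.43, 0.53, 0.38, 0.65, 0.61, 0.62]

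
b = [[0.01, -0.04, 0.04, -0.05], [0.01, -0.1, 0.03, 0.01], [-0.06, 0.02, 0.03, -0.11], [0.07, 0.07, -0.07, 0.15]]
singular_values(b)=[0.23, 0.12, 0.03, 0.0]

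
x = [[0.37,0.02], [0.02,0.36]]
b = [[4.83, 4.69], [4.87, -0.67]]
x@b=[[1.88,1.72], [1.85,-0.15]]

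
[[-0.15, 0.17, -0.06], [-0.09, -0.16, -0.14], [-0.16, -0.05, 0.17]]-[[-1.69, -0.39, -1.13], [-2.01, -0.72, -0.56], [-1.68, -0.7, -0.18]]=[[1.54, 0.56, 1.07],  [1.92, 0.56, 0.42],  [1.52, 0.65, 0.35]]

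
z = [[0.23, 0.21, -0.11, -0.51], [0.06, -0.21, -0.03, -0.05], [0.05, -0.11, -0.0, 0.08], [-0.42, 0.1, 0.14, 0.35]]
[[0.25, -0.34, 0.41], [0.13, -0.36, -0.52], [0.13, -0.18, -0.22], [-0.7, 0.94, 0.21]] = z @ [[1.76,-1.92,0.55],[-0.13,1.26,2.47],[-0.53,-1.7,0.55],[0.36,0.69,0.34]]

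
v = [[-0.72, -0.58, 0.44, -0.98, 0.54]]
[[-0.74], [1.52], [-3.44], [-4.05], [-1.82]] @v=[[0.53, 0.43, -0.33, 0.73, -0.4], [-1.09, -0.88, 0.67, -1.49, 0.82], [2.48, 2.00, -1.51, 3.37, -1.86], [2.92, 2.35, -1.78, 3.97, -2.19], [1.31, 1.06, -0.8, 1.78, -0.98]]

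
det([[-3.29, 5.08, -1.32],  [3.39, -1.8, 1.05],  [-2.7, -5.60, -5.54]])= 60.325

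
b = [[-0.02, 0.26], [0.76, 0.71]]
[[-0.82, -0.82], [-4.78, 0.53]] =b @ [[-3.11, 3.42], [-3.4, -2.91]]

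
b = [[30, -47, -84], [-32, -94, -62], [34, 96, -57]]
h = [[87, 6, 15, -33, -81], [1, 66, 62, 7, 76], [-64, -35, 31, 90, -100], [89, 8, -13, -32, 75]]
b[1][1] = -94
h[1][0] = 1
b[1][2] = -62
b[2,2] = -57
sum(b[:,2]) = -203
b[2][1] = 96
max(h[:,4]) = 76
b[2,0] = 34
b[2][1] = 96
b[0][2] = -84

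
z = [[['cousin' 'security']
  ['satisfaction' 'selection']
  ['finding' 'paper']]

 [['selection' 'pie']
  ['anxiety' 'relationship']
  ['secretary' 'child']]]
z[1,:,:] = [['selection', 'pie'], ['anxiety', 'relationship'], ['secretary', 'child']]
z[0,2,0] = 'finding'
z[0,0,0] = 'cousin'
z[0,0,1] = 'security'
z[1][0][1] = 'pie'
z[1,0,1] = 'pie'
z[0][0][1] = 'security'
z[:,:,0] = [['cousin', 'satisfaction', 'finding'], ['selection', 'anxiety', 'secretary']]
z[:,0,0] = ['cousin', 'selection']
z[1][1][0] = 'anxiety'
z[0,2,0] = 'finding'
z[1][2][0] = 'secretary'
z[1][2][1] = 'child'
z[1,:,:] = [['selection', 'pie'], ['anxiety', 'relationship'], ['secretary', 'child']]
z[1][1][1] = 'relationship'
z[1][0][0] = 'selection'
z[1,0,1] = 'pie'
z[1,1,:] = ['anxiety', 'relationship']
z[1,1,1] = 'relationship'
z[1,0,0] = 'selection'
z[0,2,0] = 'finding'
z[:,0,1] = ['security', 'pie']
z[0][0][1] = 'security'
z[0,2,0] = 'finding'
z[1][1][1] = 'relationship'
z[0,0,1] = 'security'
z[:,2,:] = [['finding', 'paper'], ['secretary', 'child']]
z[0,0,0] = 'cousin'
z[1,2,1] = 'child'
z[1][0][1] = 'pie'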